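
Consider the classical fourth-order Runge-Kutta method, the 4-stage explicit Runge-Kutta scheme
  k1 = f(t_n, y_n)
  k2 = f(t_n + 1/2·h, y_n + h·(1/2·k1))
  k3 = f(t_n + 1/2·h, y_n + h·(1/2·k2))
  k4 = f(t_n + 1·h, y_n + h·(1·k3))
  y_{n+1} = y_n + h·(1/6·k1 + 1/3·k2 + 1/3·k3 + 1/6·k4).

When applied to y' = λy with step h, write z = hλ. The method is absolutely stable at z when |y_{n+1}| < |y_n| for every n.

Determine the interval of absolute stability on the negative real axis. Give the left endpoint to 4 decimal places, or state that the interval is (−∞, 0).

(-2.7853, 0).

Set f=λy, z=hλ:
  order 4, 4-stage ⇒ R(z)=1+z+z^2/2+z^3/6+z^4/24
  (e.g. R(-0.82)=0.44314, |R|=0.44314)

Boundary: |R(x)|=1, x<0.
x=-0.82: |R|=0.4431
|R(-2.17)|=0.4053 |R(-1.85)|=0.2940 |R(-1.73)|=0.2767
Bisect:
  x_lo=-3.3044 |R|=2.1095  x_hi=-0.0768 |R|=0.9261
  mid=-1.69063 |R|=0.27351 →hi
  mid=-2.49753 |R|=0.64602 →hi
  mid=-2.90098 |R|=1.18890 →lo
  mid=-2.69925 |R|=0.87784 →hi
  mid=-2.80012 |R|=1.02258 →lo
  mid=-2.74969 |R|=0.94763 →hi
  mid=-2.77490 |R|=0.98444 →hi
  mid=-2.78751 |R|=1.00335 →lo
  mid=-2.78121 |R|=0.99385 →hi
  mid=-2.78436 |R|=0.99859 →hi
  ...
  [-2.78534,-2.78515] ⇒ x*=-2.7853
Stable set (-2.7853, 0).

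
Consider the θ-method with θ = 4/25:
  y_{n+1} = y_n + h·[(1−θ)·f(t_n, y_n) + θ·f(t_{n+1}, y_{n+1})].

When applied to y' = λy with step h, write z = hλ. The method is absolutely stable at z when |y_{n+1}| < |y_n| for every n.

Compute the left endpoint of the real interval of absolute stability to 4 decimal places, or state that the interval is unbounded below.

left endpoint -2.9412.

Test eqn y'=λy, z=hλ:
  y_{n+1} = y_n + z·[21/25·y_n + 4/25·y_{n+1}] ⇒ (1 − 4/25z)y_{n+1} = (1 + 21/25z)y_n
  R(z) = (1 + 21/25z)/(1 − 4/25z).

Boundary: |R(x)|=1, x<0.
x=-0.37: |R|=0.6507
R=−1: 1+21/25x = −1+4/25x ⇒ -17/25x=2 ⇒ x=2/(-17/25)=-2.9412
Confirm numerically:
  x=-2.782: |R|=0.92510 <1
  x=-2.127: |R|=0.58693 <1
  x=-2.016: |R|=0.52432 <1
  x=-1.576: |R|=0.25863 <1
  x=-3.169: |R|=1.10280 >1
  x=-3.020: |R|=1.03614 >1
Interval (-2.9412, 0).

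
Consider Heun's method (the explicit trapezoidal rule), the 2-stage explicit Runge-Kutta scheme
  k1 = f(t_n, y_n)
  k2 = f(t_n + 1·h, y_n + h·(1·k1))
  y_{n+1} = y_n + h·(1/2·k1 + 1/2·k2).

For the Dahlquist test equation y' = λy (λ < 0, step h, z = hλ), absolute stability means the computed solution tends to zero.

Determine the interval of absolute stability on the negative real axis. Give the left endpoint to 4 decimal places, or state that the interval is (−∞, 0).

(-2.0000, 0).

On y'=λy, z=hλ:
  order 2, 2-stage ⇒ R(z)=1+z+z^2/2
  (e.g. R(-1.11)=0.50605, |R|=0.50605)

Find x<0 with |R(x)|<1.
x=-1.11: |R|=0.5060
|R(-2.1)|=1.1050 |R(-1.86)|=0.8698 |R(-0.71)|=0.5421
Bisect:
  x_lo=-2.5656 |R|=1.7255  x_hi=-0.0554 |R|=0.9461
  mid=-1.31048 |R|=0.54820 →hi
  mid=-1.93802 |R|=0.93994 →hi
  mid=-2.25179 |R|=1.28349 →lo
  mid=-2.09491 |R|=1.09941 →lo
  mid=-2.01646 |R|=1.01660 →lo
  mid=-1.97724 |R|=0.97750 →hi
  mid=-1.99685 |R|=0.99686 →hi
  mid=-2.00666 |R|=1.00668 →lo
  mid=-2.00176 |R|=1.00176 →lo
  ...
  [-2.00007,-1.99992] ⇒ x*=-2.0000
Interval (-2.0000, 0).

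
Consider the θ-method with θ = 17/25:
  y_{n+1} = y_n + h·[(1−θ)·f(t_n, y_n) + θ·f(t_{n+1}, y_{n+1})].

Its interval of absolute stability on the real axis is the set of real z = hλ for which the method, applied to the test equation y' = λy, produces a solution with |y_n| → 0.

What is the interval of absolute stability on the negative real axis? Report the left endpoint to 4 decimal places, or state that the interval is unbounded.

Set f=λy, z=hλ:
  y_{n+1} = y_n + z·[8/25·y_n + 17/25·y_{n+1}] ⇒ (1 − 17/25z)y_{n+1} = (1 + 8/25z)y_n
  ⇒ R(z) = (1 + 8/25z)/(1 − 17/25z).

Boundary: |R(x)|=1, x<0.
x=-1.13: |R|=0.3610
x=-2: |R|=0.1525
x=-10: |R|=0.2821
x=-100: |R|=0.4493
θ=17/25≥1/2 ⇒ |1+8/25x|<|1−17/25x| ∀x<0 ⇒ interval (−∞,0).

interval (−∞, 0).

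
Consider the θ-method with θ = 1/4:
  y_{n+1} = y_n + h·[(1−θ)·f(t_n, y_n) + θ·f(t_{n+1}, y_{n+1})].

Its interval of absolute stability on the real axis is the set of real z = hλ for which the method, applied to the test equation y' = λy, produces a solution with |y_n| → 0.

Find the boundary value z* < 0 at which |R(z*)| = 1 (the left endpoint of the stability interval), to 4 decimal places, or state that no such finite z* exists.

z* = -4.0000.

With y'=λy (z=hλ):
  y_{n+1} = y_n + z·[3/4·y_n + 1/4·y_{n+1}] ⇒ (1 − 1/4z)y_{n+1} = (1 + 3/4z)y_n
  ⇒ R(z) = (1 + 3/4z)/(1 − 1/4z).

Find x<0 with |R(x)|<1.
x=-0.7: |R|=0.4043
R=−1: 1+3/4x = −1+1/4x ⇒ -1/2x=2 ⇒ x=2/(-1/2)=-4.0000
Confirm numerically:
  x=-3.801: |R|=0.94898 <1
  x=-3.609: |R|=0.89723 <1
  x=-3.010: |R|=0.71755 <1
  x=-4.322: |R|=1.07739 >1
  x=-4.171: |R|=1.04186 >1
Stable set (-4.0000, 0).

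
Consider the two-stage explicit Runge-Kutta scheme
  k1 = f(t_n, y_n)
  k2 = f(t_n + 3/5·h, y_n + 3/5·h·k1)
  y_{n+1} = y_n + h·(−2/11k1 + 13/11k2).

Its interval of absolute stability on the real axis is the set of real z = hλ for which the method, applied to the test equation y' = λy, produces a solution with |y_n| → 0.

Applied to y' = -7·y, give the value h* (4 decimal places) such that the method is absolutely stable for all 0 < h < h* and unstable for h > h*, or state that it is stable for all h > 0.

Test eqn y'=λy, z=hλ:
  k1=λy_n ⇒ h·k1=z·y_n;  k2=λ(1+3/5z)y_n ⇒ h·k2=z(1+3/5z)y_n
  y_{n+1}/y_n = 1 − 2/11z + 13/11z(1+3/5z) = 1 + z + 39/55z²
  so R(z) = 1 + z + 39/55z².

Boundary: |R(x)|=1, x<0.
x=-1.7: |R|=1.3493
R=1: x+39/55x²=0 ⇒ x=−55/39=-1.4103; min R=1−1/(4·39/55)=0.6474>−1
Confirm numerically:
  x=-1.191: |R|=0.81483 <1
  x=-0.983: |R|=0.70219 <1
  x=-0.726: |R|=0.64774 <1
  x=-0.666: |R|=0.64852 <1
  x=-1.988: |R|=1.81443 >1
  x=-1.956: |R|=1.75694 >1
  x=-1.575: |R|=1.18399 >1
So |R|<1 on (-1.4103, 0).

(-1.4103,0); λ=-7 ⇒ h* = (55/39)/7 = 0.2015.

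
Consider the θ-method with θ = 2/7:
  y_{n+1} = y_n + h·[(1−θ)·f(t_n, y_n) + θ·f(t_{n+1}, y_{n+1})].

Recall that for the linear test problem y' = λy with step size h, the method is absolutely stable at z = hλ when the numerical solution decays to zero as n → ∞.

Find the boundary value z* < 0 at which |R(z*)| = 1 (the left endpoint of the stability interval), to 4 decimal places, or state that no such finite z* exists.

left endpoint -4.6667.

Test eqn y'=λy, z=hλ:
  y_{n+1} = y_n + z·[5/7·y_n + 2/7·y_{n+1}] ⇒ (1 − 2/7z)y_{n+1} = (1 + 5/7z)y_n
  ⇒ R(z) = (1 + 5/7z)/(1 − 2/7z).

Boundary: |R(x)|=1, x<0.
x=-1.77: |R|=0.1755
R=−1: 1+5/7x = −1+2/7x ⇒ -3/7x=2 ⇒ x=2/(-3/7)=-4.6667
Confirm numerically:
  x=-4.463: |R|=0.96164 <1
  x=-4.292: |R|=0.92787 <1
  x=-4.210: |R|=0.91115 <1
  x=-2.404: |R|=0.42514 <1
  x=-5.200: |R|=1.09195 >1
  x=-4.884: |R|=1.03888 >1
Stable set (-4.6667, 0).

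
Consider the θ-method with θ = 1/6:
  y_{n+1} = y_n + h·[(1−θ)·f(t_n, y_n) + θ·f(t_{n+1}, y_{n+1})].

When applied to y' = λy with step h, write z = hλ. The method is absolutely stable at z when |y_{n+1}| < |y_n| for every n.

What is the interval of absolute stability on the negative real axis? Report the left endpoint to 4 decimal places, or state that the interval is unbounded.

Test eqn y'=λy, z=hλ:
  y_{n+1} = y_n + z·[5/6·y_n + 1/6·y_{n+1}] ⇒ (1 − 1/6z)y_{n+1} = (1 + 5/6z)y_n
  R(z) = (1 + 5/6z)/(1 − 1/6z).

Find x<0 with |R(x)|<1.
x=-0.81: |R|=0.2863
R=−1: 1+5/6x = −1+1/6x ⇒ -2/3x=2 ⇒ x=2/(-2/3)=-3.0000
Confirm numerically:
  x=-2.385: |R|=0.70662 <1
  x=-2.162: |R|=0.58932 <1
  x=-1.284: |R|=0.05766 <1
  x=-3.522: |R|=1.21928 >1
  x=-3.211: |R|=1.09163 >1
So |R|<1 on (-3.0000, 0).

(-3.0000, 0).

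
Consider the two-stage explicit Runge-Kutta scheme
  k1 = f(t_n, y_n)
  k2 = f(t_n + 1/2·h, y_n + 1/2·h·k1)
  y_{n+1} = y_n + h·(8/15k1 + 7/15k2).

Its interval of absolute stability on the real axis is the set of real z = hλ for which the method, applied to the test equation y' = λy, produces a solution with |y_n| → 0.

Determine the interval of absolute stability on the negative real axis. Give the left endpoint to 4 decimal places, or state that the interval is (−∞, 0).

(-4.2857, 0).

With y'=λy (z=hλ):
  k1=λy_n ⇒ h·k1=z·y_n;  k2=λ(1+1/2z)y_n ⇒ h·k2=z(1+1/2z)y_n
  y_{n+1}/y_n = 1 + 8/15z + 7/15z(1+1/2z) = 1 + z + 7/30z²
  Hence R(z) = 1 + z + 7/30z².

Solve |R(x)|<1 on ℝ⁻.
x=-1.57: |R|=0.0051
R=1: x+7/30x²=0 ⇒ x=−30/7=-4.2857; min R=1−1/(4·7/30)=-0.0714>−1
Confirm numerically:
  x=-3.801: |R|=0.57011 <1
  x=-3.349: |R|=0.26802 <1
  x=-3.336: |R|=0.26074 <1
  x=-4.762: |R|=1.52922 >1
  x=-4.669: |R|=1.41756 >1
  x=-4.398: |R|=1.11523 >1
So |R|<1 on (-4.2857, 0).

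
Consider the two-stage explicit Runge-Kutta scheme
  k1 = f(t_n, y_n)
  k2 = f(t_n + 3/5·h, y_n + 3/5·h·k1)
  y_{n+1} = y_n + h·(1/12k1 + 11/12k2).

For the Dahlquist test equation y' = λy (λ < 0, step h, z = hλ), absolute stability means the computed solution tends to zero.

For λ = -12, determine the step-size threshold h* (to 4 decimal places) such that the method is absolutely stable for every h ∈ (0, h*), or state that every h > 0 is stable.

(-1.8182,0); λ=-12 ⇒ h* = (20/11)/12 = 0.1515.

Set f=λy, z=hλ:
  k1=λy_n ⇒ h·k1=z·y_n;  k2=λ(1+3/5z)y_n ⇒ h·k2=z(1+3/5z)y_n
  y_{n+1}/y_n = 1 + 1/12z + 11/12z(1+3/5z) = 1 + z + 11/20z²
  so R(z) = 1 + z + 11/20z².

Boundary: |R(x)|=1, x<0.
x=-0.8: |R|=0.5520
R=1: x+11/20x²=0 ⇒ x=−20/11=-1.8182; min R=1−1/(4·11/20)=0.5455>−1
Confirm numerically:
  x=-1.288: |R|=0.62442 <1
  x=-1.229: |R|=0.60174 <1
  x=-0.966: |R|=0.54724 <1
  x=-2.246: |R|=1.52848 >1
  x=-1.966: |R|=1.15984 >1
  x=-1.856: |R|=1.03860 >1
Stable set (-1.8182, 0).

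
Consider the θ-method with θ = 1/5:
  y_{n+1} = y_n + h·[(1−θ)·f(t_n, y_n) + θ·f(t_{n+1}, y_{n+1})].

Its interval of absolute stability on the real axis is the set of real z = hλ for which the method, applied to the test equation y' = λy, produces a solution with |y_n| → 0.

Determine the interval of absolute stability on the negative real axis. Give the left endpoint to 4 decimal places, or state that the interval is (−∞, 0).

(-3.3333, 0).

On y'=λy, z=hλ:
  y_{n+1} = y_n + z·[4/5·y_n + 1/5·y_{n+1}] ⇒ (1 − 1/5z)y_{n+1} = (1 + 4/5z)y_n
  R(z) = (1 + 4/5z)/(1 − 1/5z).

Find x<0 with |R(x)|<1.
x=-0.9: |R|=0.2373
R=−1: 1+4/5x = −1+1/5x ⇒ -3/5x=2 ⇒ x=2/(-3/5)=-3.3333
Confirm numerically:
  x=-2.824: |R|=0.80470 <1
  x=-1.765: |R|=0.30451 <1
  x=-1.555: |R|=0.18612 <1
  x=-3.744: |R|=1.14090 >1
  x=-3.411: |R|=1.02770 >1
Interval (-3.3333, 0).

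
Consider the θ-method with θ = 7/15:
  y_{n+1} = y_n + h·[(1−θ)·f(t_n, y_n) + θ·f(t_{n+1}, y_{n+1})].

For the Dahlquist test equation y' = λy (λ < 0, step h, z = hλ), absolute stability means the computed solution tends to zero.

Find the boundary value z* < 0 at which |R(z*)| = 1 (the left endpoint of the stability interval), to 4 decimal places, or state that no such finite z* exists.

left endpoint -30.0000.

With y'=λy (z=hλ):
  y_{n+1} = y_n + z·[8/15·y_n + 7/15·y_{n+1}] ⇒ (1 − 7/15z)y_{n+1} = (1 + 8/15z)y_n
  so R(z) = (1 + 8/15z)/(1 − 7/15z).

Solve |R(x)|<1 on ℝ⁻.
x=-0.89: |R|=0.3712
R=−1: 1+8/15x = −1+7/15x ⇒ -1/15x=2 ⇒ x=2/(-1/15)=-30.0000
Confirm numerically:
  x=-28.092: |R|=0.99098 <1
  x=-26.273: |R|=0.98126 <1
  x=-15.482: |R|=0.88233 <1
  x=-30.414: |R|=1.00182 >1
  x=-30.373: |R|=1.00164 >1
  x=-30.080: |R|=1.00035 >1
Interval (-30.0000, 0).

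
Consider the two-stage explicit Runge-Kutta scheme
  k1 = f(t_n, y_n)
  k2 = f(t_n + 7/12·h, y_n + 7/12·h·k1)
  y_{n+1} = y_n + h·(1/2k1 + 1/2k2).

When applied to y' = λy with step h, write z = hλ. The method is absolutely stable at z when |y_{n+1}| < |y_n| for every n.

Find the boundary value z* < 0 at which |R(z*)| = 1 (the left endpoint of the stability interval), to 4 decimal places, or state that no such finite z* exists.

On y'=λy, z=hλ:
  k1=λy_n ⇒ h·k1=z·y_n;  k2=λ(1+7/12z)y_n ⇒ h·k2=z(1+7/12z)y_n
  y_{n+1}/y_n = 1 + 1/2z + 1/2z(1+7/12z) = 1 + z + 7/24z²
  Hence R(z) = 1 + z + 7/24z².

Find x<0 with |R(x)|<1.
x=-0.7: |R|=0.4429
R=1: x+7/24x²=0 ⇒ x=−24/7=-3.4286; min R=1−1/(4·7/24)=0.1429>−1
Confirm numerically:
  x=-2.723: |R|=0.43963 <1
  x=-2.609: |R|=0.37634 <1
  x=-1.907: |R|=0.15369 <1
  x=-1.705: |R|=0.14288 <1
  x=-3.794: |R|=1.40438 >1
  x=-3.545: |R|=1.12038 >1
Stable set (-3.4286, 0).

left endpoint -3.4286.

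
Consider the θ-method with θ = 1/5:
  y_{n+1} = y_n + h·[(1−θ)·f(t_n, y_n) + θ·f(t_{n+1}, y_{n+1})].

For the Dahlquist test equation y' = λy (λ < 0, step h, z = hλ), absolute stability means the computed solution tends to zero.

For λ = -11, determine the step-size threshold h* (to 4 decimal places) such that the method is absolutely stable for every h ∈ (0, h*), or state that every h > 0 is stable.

(-3.3333,0); λ=-11 ⇒ h* = (10/3)/11 = 0.3030.

On y'=λy, z=hλ:
  y_{n+1} = y_n + z·[4/5·y_n + 1/5·y_{n+1}] ⇒ (1 − 1/5z)y_{n+1} = (1 + 4/5z)y_n
  so R(z) = (1 + 4/5z)/(1 − 1/5z).

Solve |R(x)|<1 on ℝ⁻.
x=-0.58: |R|=0.4803
R=−1: 1+4/5x = −1+1/5x ⇒ -3/5x=2 ⇒ x=2/(-3/5)=-3.3333
Confirm numerically:
  x=-2.324: |R|=0.58656 <1
  x=-1.753: |R|=0.29794 <1
  x=-1.594: |R|=0.20867 <1
  x=-3.649: |R|=1.10949 >1
  x=-3.621: |R|=1.10010 >1
  x=-3.522: |R|=1.06642 >1
So |R|<1 on (-3.3333, 0).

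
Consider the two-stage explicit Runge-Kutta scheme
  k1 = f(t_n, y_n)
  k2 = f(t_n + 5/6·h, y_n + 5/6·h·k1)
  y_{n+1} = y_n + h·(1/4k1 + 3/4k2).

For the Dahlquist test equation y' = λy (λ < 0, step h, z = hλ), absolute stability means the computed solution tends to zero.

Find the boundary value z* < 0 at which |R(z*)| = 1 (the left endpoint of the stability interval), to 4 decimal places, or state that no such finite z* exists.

left endpoint -1.6000.

On y'=λy, z=hλ:
  k1=λy_n ⇒ h·k1=z·y_n;  k2=λ(1+5/6z)y_n ⇒ h·k2=z(1+5/6z)y_n
  y_{n+1}/y_n = 1 + 1/4z + 3/4z(1+5/6z) = 1 + z + 5/8z²
  so R(z) = 1 + z + 5/8z².

Find x<0 with |R(x)|<1.
x=-1.21: |R|=0.7051
R=1: x+5/8x²=0 ⇒ x=−8/5=-1.6000; min R=1−1/(4·5/8)=0.6000>−1
Confirm numerically:
  x=-1.376: |R|=0.80736 <1
  x=-0.924: |R|=0.60961 <1
  x=-0.884: |R|=0.60441 <1
  x=-1.884: |R|=1.33441 >1
  x=-1.764: |R|=1.18081 >1
Stable set (-1.6000, 0).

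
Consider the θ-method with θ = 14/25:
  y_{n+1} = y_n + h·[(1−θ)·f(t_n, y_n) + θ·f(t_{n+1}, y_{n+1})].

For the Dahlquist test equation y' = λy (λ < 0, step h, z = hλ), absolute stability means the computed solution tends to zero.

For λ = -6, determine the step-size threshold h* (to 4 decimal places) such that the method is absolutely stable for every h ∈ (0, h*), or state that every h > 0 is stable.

Test eqn y'=λy, z=hλ:
  y_{n+1} = y_n + z·[11/25·y_n + 14/25·y_{n+1}] ⇒ (1 − 14/25z)y_{n+1} = (1 + 11/25z)y_n
  Hence R(z) = (1 + 11/25z)/(1 − 14/25z).

Boundary: |R(x)|=1, x<0.
x=-0.5: |R|=0.6094
x=-2: |R|=0.0566
x=-10: |R|=0.5152
x=-100: |R|=0.7544
θ=14/25≥1/2 ⇒ |1+11/25x|<|1−14/25x| ∀x<0 ⇒ interval (−∞,0).

interval (−∞, 0). Any h>0 works for λ=-6.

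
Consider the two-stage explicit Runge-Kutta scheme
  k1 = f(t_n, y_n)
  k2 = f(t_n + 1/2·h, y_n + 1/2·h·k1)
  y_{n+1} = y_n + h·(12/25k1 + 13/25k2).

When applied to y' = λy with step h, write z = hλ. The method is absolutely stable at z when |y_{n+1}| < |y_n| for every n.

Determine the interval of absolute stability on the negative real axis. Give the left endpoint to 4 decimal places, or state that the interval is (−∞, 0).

z∈(-3.8462,0).

Set f=λy, z=hλ:
  k1=λy_n ⇒ h·k1=z·y_n;  k2=λ(1+1/2z)y_n ⇒ h·k2=z(1+1/2z)y_n
  y_{n+1}/y_n = 1 + 12/25z + 13/25z(1+1/2z) = 1 + z + 13/50z²
  so R(z) = 1 + z + 13/50z².

Boundary: |R(x)|=1, x<0.
x=-1.09: |R|=0.2189
R=1: x+13/50x²=0 ⇒ x=−50/13=-3.8462; min R=1−1/(4·13/50)=0.0385>−1
Confirm numerically:
  x=-3.726: |R|=0.88360 <1
  x=-3.446: |R|=0.64148 <1
  x=-2.587: |R|=0.15307 <1
  x=-1.975: |R|=0.03916 <1
  x=-4.428: |R|=1.66987 >1
  x=-4.048: |R|=1.21244 >1
Stable set (-3.8462, 0).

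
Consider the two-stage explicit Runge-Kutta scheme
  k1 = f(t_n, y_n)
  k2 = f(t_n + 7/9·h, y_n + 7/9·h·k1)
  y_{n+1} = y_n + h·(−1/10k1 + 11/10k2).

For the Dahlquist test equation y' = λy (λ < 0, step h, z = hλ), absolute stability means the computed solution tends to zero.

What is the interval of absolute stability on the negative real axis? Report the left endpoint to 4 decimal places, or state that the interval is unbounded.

(-1.1688, 0).

Test eqn y'=λy, z=hλ:
  k1=λy_n ⇒ h·k1=z·y_n;  k2=λ(1+7/9z)y_n ⇒ h·k2=z(1+7/9z)y_n
  y_{n+1}/y_n = 1 − 1/10z + 11/10z(1+7/9z) = 1 + z + 77/90z²
  ⇒ R(z) = 1 + z + 77/90z².

Need |R(x)|<1, x<0.
x=-0.57: |R|=0.7080
R=1: x+77/90x²=0 ⇒ x=−90/77=-1.1688; min R=1−1/(4·77/90)=0.7078>−1
Confirm numerically:
  x=-0.733: |R|=0.72668 <1
  x=-0.638: |R|=0.71025 <1
  x=-0.555: |R|=0.70853 <1
  x=-0.514: |R|=0.71203 <1
  x=-1.384: |R|=1.25478 >1
  x=-1.332: |R|=1.18595 >1
Interval (-1.1688, 0).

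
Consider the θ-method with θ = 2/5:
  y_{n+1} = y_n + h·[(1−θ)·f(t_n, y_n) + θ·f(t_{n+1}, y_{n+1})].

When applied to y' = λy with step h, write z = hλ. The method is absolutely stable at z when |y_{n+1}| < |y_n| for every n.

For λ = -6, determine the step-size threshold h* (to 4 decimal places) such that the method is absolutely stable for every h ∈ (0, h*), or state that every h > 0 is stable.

(-10.0000,0); λ=-6 ⇒ h* = (10)/6 = 1.6667.

Set f=λy, z=hλ:
  y_{n+1} = y_n + z·[3/5·y_n + 2/5·y_{n+1}] ⇒ (1 − 2/5z)y_{n+1} = (1 + 3/5z)y_n
  so R(z) = (1 + 3/5z)/(1 − 2/5z).

Find x<0 with |R(x)|<1.
x=-0.68: |R|=0.4654
R=−1: 1+3/5x = −1+2/5x ⇒ -1/5x=2 ⇒ x=2/(-1/5)=-10.0000
Confirm numerically:
  x=-5.806: |R|=0.74753 <1
  x=-5.272: |R|=0.69583 <1
  x=-4.902: |R|=0.65563 <1
  x=-4.678: |R|=0.62928 <1
  x=-10.371: |R|=1.01441 >1
  x=-10.187: |R|=1.00737 >1
Stable set (-10.0000, 0).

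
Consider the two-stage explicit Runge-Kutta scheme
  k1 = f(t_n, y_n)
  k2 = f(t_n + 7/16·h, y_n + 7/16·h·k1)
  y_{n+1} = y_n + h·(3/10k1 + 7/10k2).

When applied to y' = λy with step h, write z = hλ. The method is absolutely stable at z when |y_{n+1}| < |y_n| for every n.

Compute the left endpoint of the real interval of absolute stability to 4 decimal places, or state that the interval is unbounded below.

left endpoint -3.2653.

Set f=λy, z=hλ:
  k1=λy_n ⇒ h·k1=z·y_n;  k2=λ(1+7/16z)y_n ⇒ h·k2=z(1+7/16z)y_n
  y_{n+1}/y_n = 1 + 3/10z + 7/10z(1+7/16z) = 1 + z + 49/160z²
  Hence R(z) = 1 + z + 49/160z².

Boundary: |R(x)|=1, x<0.
x=-0.68: |R|=0.4616
R=1: x+49/160x²=0 ⇒ x=−160/49=-3.2653; min R=1−1/(4·49/160)=0.1837>−1
Confirm numerically:
  x=-3.145: |R|=0.88413 <1
  x=-2.163: |R|=0.26981 <1
  x=-2.097: |R|=0.24971 <1
  x=-3.734: |R|=1.53597 >1
  x=-3.488: |R|=1.23788 >1
So |R|<1 on (-3.2653, 0).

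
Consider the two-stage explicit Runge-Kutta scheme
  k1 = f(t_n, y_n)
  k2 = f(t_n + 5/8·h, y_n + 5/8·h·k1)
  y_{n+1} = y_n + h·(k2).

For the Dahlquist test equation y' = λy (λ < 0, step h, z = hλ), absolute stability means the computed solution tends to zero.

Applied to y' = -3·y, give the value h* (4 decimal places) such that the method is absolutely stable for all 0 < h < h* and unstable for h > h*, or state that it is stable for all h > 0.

(-1.6000,0); λ=-3 ⇒ h* = (8/5)/3 = 0.5333.

With y'=λy (z=hλ):
  k1=λy_n ⇒ h·k1=z·y_n;  k2=λ(1+5/8z)y_n ⇒ h·k2=z(1+5/8z)y_n
  y_{n+1}/y_n = 1 + z(1+5/8z) = 1 + z + 5/8z²
  Hence R(z) = 1 + z + 5/8z².

Boundary: |R(x)|=1, x<0.
x=-1.02: |R|=0.6302
R=1: x+5/8x²=0 ⇒ x=−8/5=-1.6000; min R=1−1/(4·5/8)=0.6000>−1
Confirm numerically:
  x=-1.471: |R|=0.88140 <1
  x=-1.356: |R|=0.79321 <1
  x=-1.143: |R|=0.67353 <1
  x=-0.867: |R|=0.60281 <1
  x=-1.957: |R|=1.43666 >1
  x=-1.817: |R|=1.24643 >1
Interval (-1.6000, 0).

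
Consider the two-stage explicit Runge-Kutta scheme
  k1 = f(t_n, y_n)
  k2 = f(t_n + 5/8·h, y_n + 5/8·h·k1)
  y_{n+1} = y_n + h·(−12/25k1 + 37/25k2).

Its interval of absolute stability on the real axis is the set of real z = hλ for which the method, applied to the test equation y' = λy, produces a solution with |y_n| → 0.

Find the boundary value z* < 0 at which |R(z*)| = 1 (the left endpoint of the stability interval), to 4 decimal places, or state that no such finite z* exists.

With y'=λy (z=hλ):
  k1=λy_n ⇒ h·k1=z·y_n;  k2=λ(1+5/8z)y_n ⇒ h·k2=z(1+5/8z)y_n
  y_{n+1}/y_n = 1 − 12/25z + 37/25z(1+5/8z) = 1 + z + 37/40z²
  so R(z) = 1 + z + 37/40z².

Find x<0 with |R(x)|<1.
x=-0.31: |R|=0.7789
R=1: x+37/40x²=0 ⇒ x=−40/37=-1.0811; min R=1−1/(4·37/40)=0.7297>−1
Confirm numerically:
  x=-0.883: |R|=0.83821 <1
  x=-0.845: |R|=0.81547 <1
  x=-0.800: |R|=0.79200 <1
  x=-0.748: |R|=0.76954 <1
  x=-1.435: |R|=1.46978 >1
  x=-1.255: |R|=1.20190 >1
  x=-1.249: |R|=1.19400 >1
Stable set (-1.0811, 0).

left endpoint -1.0811.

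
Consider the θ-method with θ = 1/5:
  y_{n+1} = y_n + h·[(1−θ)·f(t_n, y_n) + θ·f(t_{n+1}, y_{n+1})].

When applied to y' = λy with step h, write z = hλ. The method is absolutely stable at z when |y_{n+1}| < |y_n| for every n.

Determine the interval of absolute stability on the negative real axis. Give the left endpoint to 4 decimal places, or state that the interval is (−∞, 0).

On y'=λy, z=hλ:
  y_{n+1} = y_n + z·[4/5·y_n + 1/5·y_{n+1}] ⇒ (1 − 1/5z)y_{n+1} = (1 + 4/5z)y_n
  Hence R(z) = (1 + 4/5z)/(1 − 1/5z).

Solve |R(x)|<1 on ℝ⁻.
x=-1.14: |R|=0.0717
R=−1: 1+4/5x = −1+1/5x ⇒ -3/5x=2 ⇒ x=2/(-3/5)=-3.3333
Confirm numerically:
  x=-2.761: |R|=0.77877 <1
  x=-2.581: |R|=0.70228 <1
  x=-2.320: |R|=0.58470 <1
  x=-2.149: |R|=0.50301 <1
  x=-3.922: |R|=1.19794 >1
  x=-3.640: |R|=1.10648 >1
  x=-3.363: |R|=1.01064 >1
Interval (-3.3333, 0).

z∈(-3.3333,0).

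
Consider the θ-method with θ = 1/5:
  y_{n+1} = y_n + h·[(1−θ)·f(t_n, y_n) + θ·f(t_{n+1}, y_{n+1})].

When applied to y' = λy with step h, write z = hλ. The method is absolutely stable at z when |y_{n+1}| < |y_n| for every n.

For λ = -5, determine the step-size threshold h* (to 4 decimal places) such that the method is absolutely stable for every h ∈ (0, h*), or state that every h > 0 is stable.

Test eqn y'=λy, z=hλ:
  y_{n+1} = y_n + z·[4/5·y_n + 1/5·y_{n+1}] ⇒ (1 − 1/5z)y_{n+1} = (1 + 4/5z)y_n
  R(z) = (1 + 4/5z)/(1 − 1/5z).

Solve |R(x)|<1 on ℝ⁻.
x=-0.77: |R|=0.3328
R=−1: 1+4/5x = −1+1/5x ⇒ -3/5x=2 ⇒ x=2/(-3/5)=-3.3333
Confirm numerically:
  x=-2.675: |R|=0.74267 <1
  x=-1.844: |R|=0.34717 <1
  x=-1.759: |R|=0.30123 <1
  x=-3.531: |R|=1.06951 >1
  x=-3.429: |R|=1.03405 >1
So |R|<1 on (-3.3333, 0).

(-3.3333,0); λ=-5 ⇒ h* = (10/3)/5 = 0.6667.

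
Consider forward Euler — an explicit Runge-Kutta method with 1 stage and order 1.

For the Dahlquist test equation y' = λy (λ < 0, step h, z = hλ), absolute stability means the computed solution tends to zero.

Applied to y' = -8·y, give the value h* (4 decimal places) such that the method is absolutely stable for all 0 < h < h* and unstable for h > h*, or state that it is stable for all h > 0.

On y'=λy, z=hλ:
  order 1, 1-stage ⇒ R(z)=1+z
  (e.g. R(-1.24)=-0.24000, |R|=0.24000)

Solve |R(x)|<1 on ℝ⁻.
x=-1.24: |R|=0.2400
|R(-1.07)|=0.0700 |R(-1.06)|=0.0600 |R(-0.81)|=0.1900
Bisect:
  x_lo=-2.5252 |R|=1.5252  x_hi=-0.2799 |R|=0.7201
  mid=-1.40253 |R|=0.40253 →hi
  mid=-1.96386 |R|=0.96386 →hi
  mid=-2.24453 |R|=1.24453 →lo
  mid=-2.10420 |R|=1.10420 →lo
  mid=-2.03403 |R|=1.03403 →lo
  mid=-1.99895 |R|=0.99895 →hi
  mid=-2.01649 |R|=1.01649 →lo
  mid=-2.00772 |R|=1.00772 →lo
  mid=-2.00333 |R|=1.00333 →lo
  ...
  [-2.00004,-1.99991] ⇒ x*=-2.0000
Stable set (-2.0000, 0).

(-2.0000,0); λ=-8 ⇒ h* = 0.2500.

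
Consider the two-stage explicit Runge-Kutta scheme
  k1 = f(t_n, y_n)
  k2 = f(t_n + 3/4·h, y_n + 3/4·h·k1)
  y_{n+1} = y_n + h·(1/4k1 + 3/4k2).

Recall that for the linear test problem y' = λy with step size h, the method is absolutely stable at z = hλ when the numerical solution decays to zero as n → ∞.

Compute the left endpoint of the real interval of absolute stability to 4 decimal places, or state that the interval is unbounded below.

Set f=λy, z=hλ:
  k1=λy_n ⇒ h·k1=z·y_n;  k2=λ(1+3/4z)y_n ⇒ h·k2=z(1+3/4z)y_n
  y_{n+1}/y_n = 1 + 1/4z + 3/4z(1+3/4z) = 1 + z + 9/16z²
  R(z) = 1 + z + 9/16z².

Boundary: |R(x)|=1, x<0.
x=-1.11: |R|=0.5831
R=1: x+9/16x²=0 ⇒ x=−16/9=-1.7778; min R=1−1/(4·9/16)=0.5556>−1
Confirm numerically:
  x=-1.699: |R|=0.92471 <1
  x=-1.564: |R|=0.81193 <1
  x=-1.468: |R|=0.74420 <1
  x=-2.317: |R|=1.70278 >1
  x=-1.918: |R|=1.15128 >1
Interval (-1.7778, 0).

left endpoint -1.7778.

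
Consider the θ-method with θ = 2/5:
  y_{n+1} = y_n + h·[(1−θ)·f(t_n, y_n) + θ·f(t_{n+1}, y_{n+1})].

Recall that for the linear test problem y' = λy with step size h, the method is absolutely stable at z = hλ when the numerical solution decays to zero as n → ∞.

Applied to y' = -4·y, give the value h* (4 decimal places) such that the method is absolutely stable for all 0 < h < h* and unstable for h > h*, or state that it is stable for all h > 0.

Test eqn y'=λy, z=hλ:
  y_{n+1} = y_n + z·[3/5·y_n + 2/5·y_{n+1}] ⇒ (1 − 2/5z)y_{n+1} = (1 + 3/5z)y_n
  R(z) = (1 + 3/5z)/(1 − 2/5z).

Need |R(x)|<1, x<0.
x=-0.71: |R|=0.4470
R=−1: 1+3/5x = −1+2/5x ⇒ -1/5x=2 ⇒ x=2/(-1/5)=-10.0000
Confirm numerically:
  x=-9.428: |R|=0.97602 <1
  x=-6.136: |R|=0.77629 <1
  x=-5.001: |R|=0.66678 <1
  x=-10.588: |R|=1.02246 >1
  x=-10.363: |R|=1.01411 >1
  x=-10.229: |R|=1.00900 >1
Interval (-10.0000, 0).

(-10.0000,0); λ=-4 ⇒ h* = (10)/4 = 2.5000.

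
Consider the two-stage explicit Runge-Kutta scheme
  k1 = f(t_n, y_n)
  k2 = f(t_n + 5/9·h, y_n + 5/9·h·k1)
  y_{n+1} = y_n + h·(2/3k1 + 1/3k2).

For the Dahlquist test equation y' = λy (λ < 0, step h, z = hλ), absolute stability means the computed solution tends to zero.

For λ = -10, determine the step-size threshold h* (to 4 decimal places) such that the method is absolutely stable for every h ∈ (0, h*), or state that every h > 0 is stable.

(-5.4000,0); λ=-10 ⇒ h* = (27/5)/10 = 0.5400.

Set f=λy, z=hλ:
  k1=λy_n ⇒ h·k1=z·y_n;  k2=λ(1+5/9z)y_n ⇒ h·k2=z(1+5/9z)y_n
  y_{n+1}/y_n = 1 + 2/3z + 1/3z(1+5/9z) = 1 + z + 5/27z²
  ⇒ R(z) = 1 + z + 5/27z².

Need |R(x)|<1, x<0.
x=-0.67: |R|=0.4131
R=1: x+5/27x²=0 ⇒ x=−27/5=-5.4000; min R=1−1/(4·5/27)=-0.3500>−1
Confirm numerically:
  x=-4.799: |R|=0.46589 <1
  x=-4.274: |R|=0.10879 <1
  x=-2.481: |R|=0.34112 <1
  x=-5.841: |R|=1.47701 >1
  x=-5.574: |R|=1.17961 >1
  x=-5.512: |R|=1.11432 >1
Interval (-5.4000, 0).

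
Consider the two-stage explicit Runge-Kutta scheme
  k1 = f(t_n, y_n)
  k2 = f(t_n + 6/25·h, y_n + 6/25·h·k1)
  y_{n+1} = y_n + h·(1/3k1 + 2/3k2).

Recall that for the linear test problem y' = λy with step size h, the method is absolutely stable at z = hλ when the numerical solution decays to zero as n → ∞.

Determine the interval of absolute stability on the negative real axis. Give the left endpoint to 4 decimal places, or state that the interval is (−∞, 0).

Test eqn y'=λy, z=hλ:
  k1=λy_n ⇒ h·k1=z·y_n;  k2=λ(1+6/25z)y_n ⇒ h·k2=z(1+6/25z)y_n
  y_{n+1}/y_n = 1 + 1/3z + 2/3z(1+6/25z) = 1 + z + 4/25z²
  R(z) = 1 + z + 4/25z².

Boundary: |R(x)|=1, x<0.
x=-0.53: |R|=0.5149
R=1: x+4/25x²=0 ⇒ x=−25/4=-6.2500; min R=1−1/(4·4/25)=-0.5625>−1
Confirm numerically:
  x=-5.632: |R|=0.44311 <1
  x=-5.382: |R|=0.25255 <1
  x=-3.849: |R|=0.47863 <1
  x=-6.833: |R|=1.63738 >1
  x=-6.518: |R|=1.27949 >1
Stable set (-6.2500, 0).

z∈(-6.2500,0).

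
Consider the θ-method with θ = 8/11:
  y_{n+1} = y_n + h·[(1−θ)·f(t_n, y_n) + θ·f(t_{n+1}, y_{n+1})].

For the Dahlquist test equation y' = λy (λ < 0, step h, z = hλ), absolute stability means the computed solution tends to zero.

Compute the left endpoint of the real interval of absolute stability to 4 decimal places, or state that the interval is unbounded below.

(−∞, 0) — no finite endpoint.

Test eqn y'=λy, z=hλ:
  y_{n+1} = y_n + z·[3/11·y_n + 8/11·y_{n+1}] ⇒ (1 − 8/11z)y_{n+1} = (1 + 3/11z)y_n
  so R(z) = (1 + 3/11z)/(1 − 8/11z).

Boundary: |R(x)|=1, x<0.
x=-1.51: |R|=0.2803
x=-2: |R|=0.1852
x=-10: |R|=0.2088
x=-100: |R|=0.3564
θ=8/11≥1/2 ⇒ |1+3/11x|<|1−8/11x| ∀x<0 ⇒ interval (−∞,0).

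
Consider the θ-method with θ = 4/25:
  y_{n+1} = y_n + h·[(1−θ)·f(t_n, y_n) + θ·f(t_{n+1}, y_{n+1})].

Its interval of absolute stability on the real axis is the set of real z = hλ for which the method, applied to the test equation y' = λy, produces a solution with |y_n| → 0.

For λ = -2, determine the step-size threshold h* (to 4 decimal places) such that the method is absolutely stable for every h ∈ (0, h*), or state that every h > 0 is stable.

(-2.9412,0); λ=-2 ⇒ h* = (50/17)/2 = 1.4706.

Test eqn y'=λy, z=hλ:
  y_{n+1} = y_n + z·[21/25·y_n + 4/25·y_{n+1}] ⇒ (1 − 4/25z)y_{n+1} = (1 + 21/25z)y_n
  Hence R(z) = (1 + 21/25z)/(1 − 4/25z).

Find x<0 with |R(x)|<1.
x=-1.41: |R|=0.1505
R=−1: 1+21/25x = −1+4/25x ⇒ -17/25x=2 ⇒ x=2/(-17/25)=-2.9412
Confirm numerically:
  x=-1.928: |R|=0.47347 <1
  x=-1.844: |R|=0.42389 <1
  x=-1.824: |R|=0.41194 <1
  x=-3.407: |R|=1.20501 >1
  x=-3.228: |R|=1.12861 >1
Stable set (-2.9412, 0).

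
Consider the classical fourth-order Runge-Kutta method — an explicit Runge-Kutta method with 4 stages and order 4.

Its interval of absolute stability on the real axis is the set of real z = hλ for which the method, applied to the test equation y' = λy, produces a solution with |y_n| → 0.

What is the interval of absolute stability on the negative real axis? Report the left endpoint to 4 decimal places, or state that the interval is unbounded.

Test eqn y'=λy, z=hλ:
  order 4, 4-stage ⇒ R(z)=1+z+z^2/2+z^3/6+z^4/24
  (e.g. R(-1.03)=0.36523, |R|=0.36523)

Need |R(x)|<1, x<0.
x=-1.03: |R|=0.3652
|R(-2.34)|=0.5116 |R(-1.81)|=0.2870 |R(-1.07)|=0.3529
Bisect:
  x_lo=-3.2229 |R|=1.8866  x_hi=-0.1804 |R|=0.8350
  mid=-1.70162 |R|=0.27429 →hi
  mid=-2.46225 |R|=0.61262 →hi
  mid=-2.84256 |R|=1.08984 →lo
  mid=-2.65241 |R|=0.81745 →hi
  mid=-2.74749 |R|=0.94448 →hi
  mid=-2.79502 |R|=1.01477 →lo
  mid=-2.77126 |R|=0.97904 →hi
  mid=-2.78314 |R|=0.99676 →hi
  mid=-2.78908 |R|=1.00573 →lo
  ...
  [-2.78537,-2.78518] ⇒ x*=-2.7853
Stable set (-2.7853, 0).

(-2.7853, 0).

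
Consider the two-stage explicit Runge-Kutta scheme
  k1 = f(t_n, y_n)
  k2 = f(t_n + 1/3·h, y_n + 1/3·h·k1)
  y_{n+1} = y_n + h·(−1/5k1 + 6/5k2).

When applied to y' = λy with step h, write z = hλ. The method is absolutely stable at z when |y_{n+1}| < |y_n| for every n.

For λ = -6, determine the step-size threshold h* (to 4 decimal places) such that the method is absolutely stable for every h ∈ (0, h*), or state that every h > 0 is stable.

(-2.5000,0); λ=-6 ⇒ h* = (5/2)/6 = 0.4167.

Test eqn y'=λy, z=hλ:
  k1=λy_n ⇒ h·k1=z·y_n;  k2=λ(1+1/3z)y_n ⇒ h·k2=z(1+1/3z)y_n
  y_{n+1}/y_n = 1 − 1/5z + 6/5z(1+1/3z) = 1 + z + 2/5z²
  R(z) = 1 + z + 2/5z².

Find x<0 with |R(x)|<1.
x=-0.56: |R|=0.5654
R=1: x+2/5x²=0 ⇒ x=−5/2=-2.5000; min R=1−1/(4·2/5)=0.3750>−1
Confirm numerically:
  x=-1.826: |R|=0.50771 <1
  x=-1.805: |R|=0.49821 <1
  x=-1.503: |R|=0.40060 <1
  x=-1.453: |R|=0.39148 <1
  x=-3.080: |R|=1.71456 >1
  x=-2.700: |R|=1.21600 >1
Interval (-2.5000, 0).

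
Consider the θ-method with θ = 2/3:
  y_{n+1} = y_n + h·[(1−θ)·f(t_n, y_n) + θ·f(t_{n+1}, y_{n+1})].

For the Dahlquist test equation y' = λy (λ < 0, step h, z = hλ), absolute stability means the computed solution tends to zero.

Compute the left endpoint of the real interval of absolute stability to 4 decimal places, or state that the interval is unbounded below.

interval (−∞, 0).

Set f=λy, z=hλ:
  y_{n+1} = y_n + z·[1/3·y_n + 2/3·y_{n+1}] ⇒ (1 − 2/3z)y_{n+1} = (1 + 1/3z)y_n
  R(z) = (1 + 1/3z)/(1 − 2/3z).

Solve |R(x)|<1 on ℝ⁻.
x=-1.74: |R|=0.1944
x=-2: |R|=0.1429
x=-10: |R|=0.3043
x=-100: |R|=0.4778
θ=2/3≥1/2 ⇒ |1+1/3x|<|1−2/3x| ∀x<0 ⇒ unbounded interval.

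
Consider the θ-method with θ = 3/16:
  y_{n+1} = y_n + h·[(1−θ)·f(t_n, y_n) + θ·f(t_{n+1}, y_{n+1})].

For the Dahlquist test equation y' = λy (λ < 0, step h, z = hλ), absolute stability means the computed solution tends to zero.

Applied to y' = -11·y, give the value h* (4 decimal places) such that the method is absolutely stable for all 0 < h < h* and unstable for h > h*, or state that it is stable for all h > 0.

(-3.2000,0); λ=-11 ⇒ h* = (16/5)/11 = 0.2909.

Set f=λy, z=hλ:
  y_{n+1} = y_n + z·[13/16·y_n + 3/16·y_{n+1}] ⇒ (1 − 3/16z)y_{n+1} = (1 + 13/16z)y_n
  Hence R(z) = (1 + 13/16z)/(1 − 3/16z).

Boundary: |R(x)|=1, x<0.
x=-0.75: |R|=0.3425
R=−1: 1+13/16x = −1+3/16x ⇒ -5/8x=2 ⇒ x=2/(-5/8)=-3.2000
Confirm numerically:
  x=-3.155: |R|=0.98233 <1
  x=-3.014: |R|=0.92572 <1
  x=-2.150: |R|=0.53229 <1
  x=-3.753: |R|=1.20287 >1
  x=-3.415: |R|=1.08192 >1
Stable set (-3.2000, 0).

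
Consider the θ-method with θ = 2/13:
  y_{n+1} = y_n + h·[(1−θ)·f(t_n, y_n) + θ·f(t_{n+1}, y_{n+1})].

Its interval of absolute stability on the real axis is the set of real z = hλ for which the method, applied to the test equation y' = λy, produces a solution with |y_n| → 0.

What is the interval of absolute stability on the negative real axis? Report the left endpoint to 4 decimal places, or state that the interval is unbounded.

On y'=λy, z=hλ:
  y_{n+1} = y_n + z·[11/13·y_n + 2/13·y_{n+1}] ⇒ (1 − 2/13z)y_{n+1} = (1 + 11/13z)y_n
  ⇒ R(z) = (1 + 11/13z)/(1 − 2/13z).

Solve |R(x)|<1 on ℝ⁻.
x=-0.82: |R|=0.2719
R=−1: 1+11/13x = −1+2/13x ⇒ -9/13x=2 ⇒ x=2/(-9/13)=-2.8889
Confirm numerically:
  x=-2.513: |R|=0.81233 <1
  x=-2.340: |R|=0.72059 <1
  x=-1.693: |R|=0.34316 <1
  x=-3.129: |R|=1.11221 >1
  x=-2.914: |R|=1.01200 >1
Interval (-2.8889, 0).

z∈(-2.8889,0).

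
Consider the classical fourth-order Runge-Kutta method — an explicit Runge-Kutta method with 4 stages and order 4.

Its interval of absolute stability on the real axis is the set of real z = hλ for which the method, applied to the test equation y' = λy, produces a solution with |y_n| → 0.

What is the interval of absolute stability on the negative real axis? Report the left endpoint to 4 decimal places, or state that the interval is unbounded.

Set f=λy, z=hλ:
  order 4, 4-stage ⇒ R(z)=1+z+z^2/2+z^3/6+z^4/24
  (e.g. R(-1.66)=0.27181, |R|=0.27181)

Boundary: |R(x)|=1, x<0.
x=-1.66: |R|=0.2718
|R(-2.23)|=0.4386 |R(-1.03)|=0.3652 |R(-0.91)|=0.4070
Bisect:
  x_lo=-3.5904 |R|=3.0651  x_hi=-0.2405 |R|=0.7862
  mid=-1.91545 |R|=0.30862 →hi
  mid=-2.75292 |R|=0.95228 →hi
  mid=-3.17166 |R|=1.75687 →lo
  mid=-2.96229 |R|=1.30134 →lo
  mid=-2.85760 |R|=1.11461 →lo
  mid=-2.80526 |R|=1.03052 →lo
  mid=-2.77909 |R|=0.99069 →hi
  mid=-2.79218 |R|=1.01043 →lo
  ...
  [-2.78543,-2.78522] ⇒ x*=-2.7853
Interval (-2.7853, 0).

(-2.7853, 0).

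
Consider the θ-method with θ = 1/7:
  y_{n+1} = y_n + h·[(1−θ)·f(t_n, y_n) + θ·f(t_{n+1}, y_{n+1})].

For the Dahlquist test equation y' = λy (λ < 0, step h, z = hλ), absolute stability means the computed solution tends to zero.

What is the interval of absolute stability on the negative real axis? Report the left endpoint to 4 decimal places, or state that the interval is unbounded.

z∈(-2.8000,0).

With y'=λy (z=hλ):
  y_{n+1} = y_n + z·[6/7·y_n + 1/7·y_{n+1}] ⇒ (1 − 1/7z)y_{n+1} = (1 + 6/7z)y_n
  so R(z) = (1 + 6/7z)/(1 − 1/7z).

Solve |R(x)|<1 on ℝ⁻.
x=-0.87: |R|=0.2262
R=−1: 1+6/7x = −1+1/7x ⇒ -5/7x=2 ⇒ x=2/(-5/7)=-2.8000
Confirm numerically:
  x=-2.678: |R|=0.93697 <1
  x=-2.090: |R|=0.60946 <1
  x=-1.627: |R|=0.32016 <1
  x=-1.311: |R|=0.10420 <1
  x=-3.277: |R|=1.23207 >1
  x=-3.055: |R|=1.12680 >1
So |R|<1 on (-2.8000, 0).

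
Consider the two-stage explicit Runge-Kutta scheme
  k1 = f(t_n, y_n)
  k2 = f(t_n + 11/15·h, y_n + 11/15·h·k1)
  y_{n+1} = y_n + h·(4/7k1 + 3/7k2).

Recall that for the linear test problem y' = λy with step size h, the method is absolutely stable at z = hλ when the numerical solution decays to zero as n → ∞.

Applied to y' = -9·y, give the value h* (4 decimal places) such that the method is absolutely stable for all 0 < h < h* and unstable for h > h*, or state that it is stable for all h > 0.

Set f=λy, z=hλ:
  k1=λy_n ⇒ h·k1=z·y_n;  k2=λ(1+11/15z)y_n ⇒ h·k2=z(1+11/15z)y_n
  y_{n+1}/y_n = 1 + 4/7z + 3/7z(1+11/15z) = 1 + z + 11/35z²
  Hence R(z) = 1 + z + 11/35z².

Solve |R(x)|<1 on ℝ⁻.
x=-1.18: |R|=0.2576
R=1: x+11/35x²=0 ⇒ x=−35/11=-3.1818; min R=1−1/(4·11/35)=0.2045>−1
Confirm numerically:
  x=-3.144: |R|=0.96263 <1
  x=-1.931: |R|=0.24090 <1
  x=-1.422: |R|=0.21351 <1
  x=-3.376: |R|=1.20603 >1
  x=-3.358: |R|=1.18594 >1
Interval (-3.1818, 0).

(-3.1818,0); λ=-9 ⇒ h* = (35/11)/9 = 0.3535.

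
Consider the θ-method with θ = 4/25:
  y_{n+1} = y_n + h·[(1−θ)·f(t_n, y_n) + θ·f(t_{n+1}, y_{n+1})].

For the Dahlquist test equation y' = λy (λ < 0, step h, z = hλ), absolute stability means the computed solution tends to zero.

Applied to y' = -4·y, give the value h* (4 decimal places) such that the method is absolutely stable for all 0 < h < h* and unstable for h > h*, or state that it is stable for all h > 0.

Test eqn y'=λy, z=hλ:
  y_{n+1} = y_n + z·[21/25·y_n + 4/25·y_{n+1}] ⇒ (1 − 4/25z)y_{n+1} = (1 + 21/25z)y_n
  so R(z) = (1 + 21/25z)/(1 − 4/25z).

Solve |R(x)|<1 on ℝ⁻.
x=-1.59: |R|=0.2675
R=−1: 1+21/25x = −1+4/25x ⇒ -17/25x=2 ⇒ x=2/(-17/25)=-2.9412
Confirm numerically:
  x=-2.538: |R|=0.80502 <1
  x=-1.852: |R|=0.42866 <1
  x=-1.217: |R|=0.01865 <1
  x=-3.431: |R|=1.21503 >1
  x=-3.249: |R|=1.13773 >1
So |R|<1 on (-2.9412, 0).

(-2.9412,0); λ=-4 ⇒ h* = (50/17)/4 = 0.7353.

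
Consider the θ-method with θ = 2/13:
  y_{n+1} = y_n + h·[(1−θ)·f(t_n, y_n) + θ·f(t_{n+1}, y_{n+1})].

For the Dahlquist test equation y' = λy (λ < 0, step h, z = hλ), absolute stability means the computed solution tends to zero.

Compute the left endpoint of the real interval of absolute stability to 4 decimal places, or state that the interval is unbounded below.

z* = -2.8889.

Test eqn y'=λy, z=hλ:
  y_{n+1} = y_n + z·[11/13·y_n + 2/13·y_{n+1}] ⇒ (1 − 2/13z)y_{n+1} = (1 + 11/13z)y_n
  R(z) = (1 + 11/13z)/(1 − 2/13z).

Boundary: |R(x)|=1, x<0.
x=-1.06: |R|=0.0886
R=−1: 1+11/13x = −1+2/13x ⇒ -9/13x=2 ⇒ x=2/(-9/13)=-2.8889
Confirm numerically:
  x=-2.863: |R|=0.98756 <1
  x=-2.505: |R|=0.80816 <1
  x=-1.713: |R|=0.35572 <1
  x=-1.164: |R|=0.01279 <1
  x=-3.246: |R|=1.16489 >1
  x=-2.958: |R|=1.03288 >1
Interval (-2.8889, 0).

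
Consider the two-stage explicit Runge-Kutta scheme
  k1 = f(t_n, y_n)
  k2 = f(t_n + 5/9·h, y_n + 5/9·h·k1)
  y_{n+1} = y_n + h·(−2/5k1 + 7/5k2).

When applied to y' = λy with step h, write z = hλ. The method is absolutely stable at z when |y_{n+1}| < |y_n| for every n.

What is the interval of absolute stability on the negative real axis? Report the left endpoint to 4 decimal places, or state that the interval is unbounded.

(-1.2857, 0).

On y'=λy, z=hλ:
  k1=λy_n ⇒ h·k1=z·y_n;  k2=λ(1+5/9z)y_n ⇒ h·k2=z(1+5/9z)y_n
  y_{n+1}/y_n = 1 − 2/5z + 7/5z(1+5/9z) = 1 + z + 7/9z²
  R(z) = 1 + z + 7/9z².

Find x<0 with |R(x)|<1.
x=-0.58: |R|=0.6816
R=1: x+7/9x²=0 ⇒ x=−9/7=-1.2857; min R=1−1/(4·7/9)=0.6786>−1
Confirm numerically:
  x=-0.868: |R|=0.71800 <1
  x=-0.739: |R|=0.68576 <1
  x=-0.704: |R|=0.68148 <1
  x=-0.626: |R|=0.67879 <1
  x=-1.791: |R|=1.70386 >1
  x=-1.580: |R|=1.36164 >1
Interval (-1.2857, 0).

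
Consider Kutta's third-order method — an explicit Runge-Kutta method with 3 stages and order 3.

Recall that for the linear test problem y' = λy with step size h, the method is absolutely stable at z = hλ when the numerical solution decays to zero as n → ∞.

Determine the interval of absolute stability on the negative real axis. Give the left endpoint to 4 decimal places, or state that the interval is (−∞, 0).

z∈(-2.5127,0).

On y'=λy, z=hλ:
  order 3, 3-stage ⇒ R(z)=1+z+z^2/2+z^3/6
  (e.g. R(-0.83)=0.41915, |R|=0.41915)

Solve |R(x)|<1 on ℝ⁻.
x=-0.83: |R|=0.4192
|R(-2.85)|=1.6469 |R(-2.22)|=0.5793 |R(-1.64)|=0.0304
Bisect:
  x_lo=-3.3911 |R|=3.1406  x_hi=-0.0547 |R|=0.9468
  mid=-1.72286 |R|=0.09105 →hi
  mid=-2.55696 |R|=1.07420 →lo
  mid=-2.13991 |R|=0.48349 →hi
  mid=-2.34844 |R|=0.74953 →hi
  mid=-2.45270 |R|=0.90397 →hi
  mid=-2.50483 |R|=0.98704 →hi
  mid=-2.53090 |R|=1.03010 →lo
  mid=-2.51787 |R|=1.00844 →lo
  ...
  [-2.51277,-2.51257] ⇒ x*=-2.5127
Interval (-2.5127, 0).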